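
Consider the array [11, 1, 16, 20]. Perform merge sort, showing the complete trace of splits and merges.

Merge sort trace:

Split: [11, 1, 16, 20] -> [11, 1] and [16, 20]
  Split: [11, 1] -> [11] and [1]
  Merge: [11] + [1] -> [1, 11]
  Split: [16, 20] -> [16] and [20]
  Merge: [16] + [20] -> [16, 20]
Merge: [1, 11] + [16, 20] -> [1, 11, 16, 20]

Final sorted array: [1, 11, 16, 20]

The merge sort proceeds by recursively splitting the array and merging sorted halves.
After all merges, the sorted array is [1, 11, 16, 20].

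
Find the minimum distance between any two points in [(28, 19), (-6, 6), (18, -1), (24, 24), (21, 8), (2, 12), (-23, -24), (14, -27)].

Computing all pairwise distances among 8 points:

d((28, 19), (-6, 6)) = 36.4005
d((28, 19), (18, -1)) = 22.3607
d((28, 19), (24, 24)) = 6.4031 <-- minimum
d((28, 19), (21, 8)) = 13.0384
d((28, 19), (2, 12)) = 26.9258
d((28, 19), (-23, -24)) = 66.7083
d((28, 19), (14, -27)) = 48.0833
d((-6, 6), (18, -1)) = 25.0
d((-6, 6), (24, 24)) = 34.9857
d((-6, 6), (21, 8)) = 27.074
d((-6, 6), (2, 12)) = 10.0
d((-6, 6), (-23, -24)) = 34.4819
d((-6, 6), (14, -27)) = 38.5876
d((18, -1), (24, 24)) = 25.7099
d((18, -1), (21, 8)) = 9.4868
d((18, -1), (2, 12)) = 20.6155
d((18, -1), (-23, -24)) = 47.0106
d((18, -1), (14, -27)) = 26.3059
d((24, 24), (21, 8)) = 16.2788
d((24, 24), (2, 12)) = 25.0599
d((24, 24), (-23, -24)) = 67.1789
d((24, 24), (14, -27)) = 51.9711
d((21, 8), (2, 12)) = 19.4165
d((21, 8), (-23, -24)) = 54.4059
d((21, 8), (14, -27)) = 35.6931
d((2, 12), (-23, -24)) = 43.8292
d((2, 12), (14, -27)) = 40.8044
d((-23, -24), (14, -27)) = 37.1214

Closest pair: (28, 19) and (24, 24) with distance 6.4031

The closest pair is (28, 19) and (24, 24) with Euclidean distance 6.4031. For 8 points, brute-force pairwise comparison is shown above. For large n, the divide-and-conquer algorithm (sort by x, recurse on halves, check the dividing strip) achieves O(n log n).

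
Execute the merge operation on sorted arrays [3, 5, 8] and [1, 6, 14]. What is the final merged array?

Merging process:

Compare 3 vs 1: take 1 from right. Merged: [1]
Compare 3 vs 6: take 3 from left. Merged: [1, 3]
Compare 5 vs 6: take 5 from left. Merged: [1, 3, 5]
Compare 8 vs 6: take 6 from right. Merged: [1, 3, 5, 6]
Compare 8 vs 14: take 8 from left. Merged: [1, 3, 5, 6, 8]
Append remaining from right: [14]. Merged: [1, 3, 5, 6, 8, 14]

Final merged array: [1, 3, 5, 6, 8, 14]
Total comparisons: 5

The merged array is [1, 3, 5, 6, 8, 14], requiring 5 comparisons. The merge step runs in O(n) time where n is the total number of elements.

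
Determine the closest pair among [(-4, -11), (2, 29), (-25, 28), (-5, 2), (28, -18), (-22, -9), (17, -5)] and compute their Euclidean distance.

Computing all pairwise distances among 7 points:

d((-4, -11), (2, 29)) = 40.4475
d((-4, -11), (-25, 28)) = 44.2945
d((-4, -11), (-5, 2)) = 13.0384 <-- minimum
d((-4, -11), (28, -18)) = 32.7567
d((-4, -11), (-22, -9)) = 18.1108
d((-4, -11), (17, -5)) = 21.8403
d((2, 29), (-25, 28)) = 27.0185
d((2, 29), (-5, 2)) = 27.8927
d((2, 29), (28, -18)) = 53.7122
d((2, 29), (-22, -9)) = 44.9444
d((2, 29), (17, -5)) = 37.1618
d((-25, 28), (-5, 2)) = 32.8024
d((-25, 28), (28, -18)) = 70.1783
d((-25, 28), (-22, -9)) = 37.1214
d((-25, 28), (17, -5)) = 53.4135
d((-5, 2), (28, -18)) = 38.5876
d((-5, 2), (-22, -9)) = 20.2485
d((-5, 2), (17, -5)) = 23.0868
d((28, -18), (-22, -9)) = 50.8035
d((28, -18), (17, -5)) = 17.0294
d((-22, -9), (17, -5)) = 39.2046

Closest pair: (-4, -11) and (-5, 2) with distance 13.0384

The closest pair is (-4, -11) and (-5, 2) with Euclidean distance 13.0384. For 7 points, brute-force pairwise comparison is shown above. For large n, the divide-and-conquer algorithm (sort by x, recurse on halves, check the dividing strip) achieves O(n log n).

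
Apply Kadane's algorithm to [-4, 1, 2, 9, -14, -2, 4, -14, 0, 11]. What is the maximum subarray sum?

Using Kadane's algorithm on [-4, 1, 2, 9, -14, -2, 4, -14, 0, 11]:

Scanning through the array:
Position 1 (value 1): max_ending_here = 1, max_so_far = 1
Position 2 (value 2): max_ending_here = 3, max_so_far = 3
Position 3 (value 9): max_ending_here = 12, max_so_far = 12
Position 4 (value -14): max_ending_here = -2, max_so_far = 12
Position 5 (value -2): max_ending_here = -2, max_so_far = 12
Position 6 (value 4): max_ending_here = 4, max_so_far = 12
Position 7 (value -14): max_ending_here = -10, max_so_far = 12
Position 8 (value 0): max_ending_here = 0, max_so_far = 12
Position 9 (value 11): max_ending_here = 11, max_so_far = 12

Maximum subarray: [1, 2, 9]
Maximum sum: 12

The maximum subarray is [1, 2, 9] with sum 12. This subarray runs from index 1 to index 3.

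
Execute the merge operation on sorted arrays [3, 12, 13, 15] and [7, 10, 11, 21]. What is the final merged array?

Merging process:

Compare 3 vs 7: take 3 from left. Merged: [3]
Compare 12 vs 7: take 7 from right. Merged: [3, 7]
Compare 12 vs 10: take 10 from right. Merged: [3, 7, 10]
Compare 12 vs 11: take 11 from right. Merged: [3, 7, 10, 11]
Compare 12 vs 21: take 12 from left. Merged: [3, 7, 10, 11, 12]
Compare 13 vs 21: take 13 from left. Merged: [3, 7, 10, 11, 12, 13]
Compare 15 vs 21: take 15 from left. Merged: [3, 7, 10, 11, 12, 13, 15]
Append remaining from right: [21]. Merged: [3, 7, 10, 11, 12, 13, 15, 21]

Final merged array: [3, 7, 10, 11, 12, 13, 15, 21]
Total comparisons: 7

The merged array is [3, 7, 10, 11, 12, 13, 15, 21], requiring 7 comparisons. The merge step runs in O(n) time where n is the total number of elements.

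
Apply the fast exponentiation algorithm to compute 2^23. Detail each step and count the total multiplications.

Computing 2^23 by squaring (build up from 2^1; each line after the first costs one multiplication):

2^1 = 2
2^2 = (2^1)^2 = 2^2 = 4
2^4 = (2^2)^2 = 4^2 = 16
2^5 = 2 * 2^4 = 2 * 16 = 32
2^10 = (2^5)^2 = 32^2 = 1024
2^11 = 2 * 2^10 = 2 * 1024 = 2048
2^22 = (2^11)^2 = 2048^2 = 4194304
2^23 = 2 * 2^22 = 2 * 4194304 = 8388608

Result: 8388608
Multiplications needed: 7 (7 lines after 2^1)

2^23 = 8388608. Using exponentiation by squaring, this requires 7 multiplications. The key idea: if the exponent is even, square the half-power; if odd, multiply by the base once.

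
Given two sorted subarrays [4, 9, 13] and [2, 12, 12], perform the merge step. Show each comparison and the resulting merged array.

Merging process:

Compare 4 vs 2: take 2 from right. Merged: [2]
Compare 4 vs 12: take 4 from left. Merged: [2, 4]
Compare 9 vs 12: take 9 from left. Merged: [2, 4, 9]
Compare 13 vs 12: take 12 from right. Merged: [2, 4, 9, 12]
Compare 13 vs 12: take 12 from right. Merged: [2, 4, 9, 12, 12]
Append remaining from left: [13]. Merged: [2, 4, 9, 12, 12, 13]

Final merged array: [2, 4, 9, 12, 12, 13]
Total comparisons: 5

The merged array is [2, 4, 9, 12, 12, 13], requiring 5 comparisons. The merge step runs in O(n) time where n is the total number of elements.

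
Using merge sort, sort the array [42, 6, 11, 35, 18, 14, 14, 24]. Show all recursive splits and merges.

Merge sort trace:

Split: [42, 6, 11, 35, 18, 14, 14, 24] -> [42, 6, 11, 35] and [18, 14, 14, 24]
  Split: [42, 6, 11, 35] -> [42, 6] and [11, 35]
    Split: [42, 6] -> [42] and [6]
    Merge: [42] + [6] -> [6, 42]
    Split: [11, 35] -> [11] and [35]
    Merge: [11] + [35] -> [11, 35]
  Merge: [6, 42] + [11, 35] -> [6, 11, 35, 42]
  Split: [18, 14, 14, 24] -> [18, 14] and [14, 24]
    Split: [18, 14] -> [18] and [14]
    Merge: [18] + [14] -> [14, 18]
    Split: [14, 24] -> [14] and [24]
    Merge: [14] + [24] -> [14, 24]
  Merge: [14, 18] + [14, 24] -> [14, 14, 18, 24]
Merge: [6, 11, 35, 42] + [14, 14, 18, 24] -> [6, 11, 14, 14, 18, 24, 35, 42]

Final sorted array: [6, 11, 14, 14, 18, 24, 35, 42]

The merge sort proceeds by recursively splitting the array and merging sorted halves.
After all merges, the sorted array is [6, 11, 14, 14, 18, 24, 35, 42].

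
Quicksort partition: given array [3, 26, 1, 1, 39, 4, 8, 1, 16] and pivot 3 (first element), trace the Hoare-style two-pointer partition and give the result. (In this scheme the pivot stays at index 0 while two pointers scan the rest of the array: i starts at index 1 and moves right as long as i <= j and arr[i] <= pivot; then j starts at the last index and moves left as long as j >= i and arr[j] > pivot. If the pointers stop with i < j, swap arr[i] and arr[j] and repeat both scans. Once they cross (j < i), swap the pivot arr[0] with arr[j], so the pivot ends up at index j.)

Hoare-style two-pointer partition with pivot = 3:

Initial array: [3, 26, 1, 1, 39, 4, 8, 1, 16]

Pointers start at i = 1, j = 8.
i stops at index 1 (arr[1]=26 > 3), j stops at index 7 (arr[7]=1 <= 3): swap arr[1] and arr[7], array becomes [3, 1, 1, 1, 39, 4, 8, 26, 16]
i ends at 4, j ends at 3: the pointers have crossed (j < i), so scanning stops.

Swap pivot arr[0] with arr[3] to place pivot at position 3: [1, 1, 1, 3, 39, 4, 8, 26, 16]
Pivot position: 3

After partitioning with pivot 3, the array becomes [1, 1, 1, 3, 39, 4, 8, 26, 16]. The pivot is placed at index 3. All elements to the left of the pivot are <= 3, and all elements to the right are > 3.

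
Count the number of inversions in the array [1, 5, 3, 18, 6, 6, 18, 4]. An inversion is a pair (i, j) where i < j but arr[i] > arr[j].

Finding inversions in [1, 5, 3, 18, 6, 6, 18, 4]:

(1, 2): arr[1]=5 > arr[2]=3
(1, 7): arr[1]=5 > arr[7]=4
(3, 4): arr[3]=18 > arr[4]=6
(3, 5): arr[3]=18 > arr[5]=6
(3, 7): arr[3]=18 > arr[7]=4
(4, 7): arr[4]=6 > arr[7]=4
(5, 7): arr[5]=6 > arr[7]=4
(6, 7): arr[6]=18 > arr[7]=4

Total inversions: 8

The array has 8 inversion(s): (1,2), (1,7), (3,4), (3,5), (3,7), (4,7), (5,7), (6,7). Each pair (i,j) satisfies i < j and arr[i] > arr[j].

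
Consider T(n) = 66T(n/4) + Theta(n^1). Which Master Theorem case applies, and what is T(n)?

Master Theorem for T(n) = 66T(n/4) + O(n^1):

a = 66, b = 4, c = 1
log_b(a) = log_4(66) = 3.0222

Case 1: c = 1 < log_4(66) = 3.0222
T(n) = O(n^(log_4 66))

For T(n) = 66T(n/4) + O(n^1): log_4(66) = 3.0222. This is Case 1 of the Master Theorem (c < log_b(a), work dominated by leaves), giving O(n^(log_4 66)).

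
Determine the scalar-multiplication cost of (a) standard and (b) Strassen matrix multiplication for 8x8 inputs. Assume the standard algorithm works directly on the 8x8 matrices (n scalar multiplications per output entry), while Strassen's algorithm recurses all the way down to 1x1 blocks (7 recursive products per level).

Matrix multiplication for 8x8 matrices:

Standard algorithm: 8^3 = 512 multiplications
Strassen's algorithm: 7^(log2(8)) = 7^3 = 343 multiplications
Savings: 512 - 343 = 169 multiplications

Standard: 512 multiplications (8^3). Strassen: 343 multiplications (7^3). Strassen reduces 8 recursive multiplications to 7 at each level.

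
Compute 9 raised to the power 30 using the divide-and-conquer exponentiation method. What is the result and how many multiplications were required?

Computing 9^30 by squaring (build up from 9^1; each line after the first costs one multiplication):

9^1 = 9
9^2 = (9^1)^2 = 9^2 = 81
9^3 = 9 * 9^2 = 9 * 81 = 729
9^6 = (9^3)^2 = 729^2 = 531441
9^7 = 9 * 9^6 = 9 * 531441 = 4782969
9^14 = (9^7)^2 = 4782969^2 = 22876792454961
9^15 = 9 * 9^14 = 9 * 22876792454961 = 205891132094649
9^30 = (9^15)^2 = 205891132094649^2 = 42391158275216203514294433201

Result: 42391158275216203514294433201
Multiplications needed: 7 (7 lines after 9^1)

9^30 = 42391158275216203514294433201. Using exponentiation by squaring, this requires 7 multiplications. The key idea: if the exponent is even, square the half-power; if odd, multiply by the base once.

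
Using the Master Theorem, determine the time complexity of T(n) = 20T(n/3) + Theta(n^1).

Master Theorem for T(n) = 20T(n/3) + O(n^1):

a = 20, b = 3, c = 1
log_b(a) = log_3(20) = 2.7268

Case 1: c = 1 < log_3(20) = 2.7268
T(n) = O(n^(log_3 20))

For T(n) = 20T(n/3) + O(n^1): log_3(20) = 2.7268. This is Case 1 of the Master Theorem (c < log_b(a), work dominated by leaves), giving O(n^(log_3 20)).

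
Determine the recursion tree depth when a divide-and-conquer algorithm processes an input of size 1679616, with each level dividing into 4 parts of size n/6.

For divide and conquer with division factor 6:

Problem sizes at each level:
Level 0: 1679616
Level 1: 279936
Level 2: 46656
Level 3: 7776
Level 4: 1296
Level 5: 216
Level 6: 36
Level 7: 6
Level 8: 1

The root is level 0 and the size-1 base case is level 8 (the tree spans levels 0 through 8, i.e. 9 levels counting the root), so the depth is the number of divisions: log_6(1679616) = 8

The recursion tree depth is log_6(1679616) = 8. At each level, the problem size is divided by 6, so it takes 8 divisions to reduce to a base case of size 1. The algorithm makes 4 recursive calls at each level.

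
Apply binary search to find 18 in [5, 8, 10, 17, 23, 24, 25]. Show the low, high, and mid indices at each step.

Binary search for 18 in [5, 8, 10, 17, 23, 24, 25]:

lo=0, hi=6, mid=3, arr[mid]=17 -> 17 < 18, search right half
lo=4, hi=6, mid=5, arr[mid]=24 -> 24 > 18, search left half
lo=4, hi=4, mid=4, arr[mid]=23 -> 23 > 18, search left half
lo=4 > hi=3, target 18 not found

Binary search determines that 18 is not in the array after 3 comparisons. The search space was exhausted without finding the target.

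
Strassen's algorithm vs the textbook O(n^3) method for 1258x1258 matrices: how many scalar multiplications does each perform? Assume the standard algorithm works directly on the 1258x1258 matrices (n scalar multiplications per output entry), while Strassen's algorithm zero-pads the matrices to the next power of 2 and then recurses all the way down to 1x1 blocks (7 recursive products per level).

Matrix multiplication for 1258x1258 matrices:

Strassen's algorithm requires power-of-2 dimensions. Pad 1258x1258 to 2048x2048 (next power of 2).

Standard algorithm: 1258^3 = 1990865512 multiplications
Strassen's algorithm: 7^(log2(2048)) = 7^11 = 1977326743 multiplications
Savings: 1990865512 - 1977326743 = 13538769 multiplications

Standard: 1990865512 multiplications (1258^3). Strassen: 1977326743 multiplications (7^11, after padding to 2048x2048). Strassen reduces 8 recursive multiplications to 7 at each level.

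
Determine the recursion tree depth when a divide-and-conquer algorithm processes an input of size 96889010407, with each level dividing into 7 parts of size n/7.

For divide and conquer with division factor 7:

Problem sizes at each level:
Level 0: 96889010407
Level 1: 13841287201
Level 2: 1977326743
Level 3: 282475249
Level 4: 40353607
Level 5: 5764801
Level 6: 823543
Level 7: 117649
Level 8: 16807
Level 9: 2401
Level 10: 343
Level 11: 49
Level 12: 7
Level 13: 1

The root is level 0 and the size-1 base case is level 13 (the tree spans levels 0 through 13, i.e. 14 levels counting the root), so the depth is the number of divisions: log_7(96889010407) = 13

The recursion tree depth is log_7(96889010407) = 13. At each level, the problem size is divided by 7, so it takes 13 divisions to reduce to a base case of size 1. The algorithm makes 7 recursive calls at each level.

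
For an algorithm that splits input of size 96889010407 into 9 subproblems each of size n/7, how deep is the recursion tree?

For divide and conquer with division factor 7:

Problem sizes at each level:
Level 0: 96889010407
Level 1: 13841287201
Level 2: 1977326743
Level 3: 282475249
Level 4: 40353607
Level 5: 5764801
Level 6: 823543
Level 7: 117649
Level 8: 16807
Level 9: 2401
Level 10: 343
Level 11: 49
Level 12: 7
Level 13: 1

The root is level 0 and the size-1 base case is level 13 (the tree spans levels 0 through 13, i.e. 14 levels counting the root), so the depth is the number of divisions: log_7(96889010407) = 13

The recursion tree depth is log_7(96889010407) = 13. At each level, the problem size is divided by 7, so it takes 13 divisions to reduce to a base case of size 1. The algorithm makes 9 recursive calls at each level.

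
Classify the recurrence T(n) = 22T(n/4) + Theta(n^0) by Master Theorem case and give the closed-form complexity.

Master Theorem for T(n) = 22T(n/4) + O(n^0):

a = 22, b = 4, c = 0
log_b(a) = log_4(22) = 2.2297

Case 1: c = 0 < log_4(22) = 2.2297
T(n) = O(n^(log_4 22))

For T(n) = 22T(n/4) + O(n^0): log_4(22) = 2.2297. This is Case 1 of the Master Theorem (c < log_b(a), work dominated by leaves), giving O(n^(log_4 22)).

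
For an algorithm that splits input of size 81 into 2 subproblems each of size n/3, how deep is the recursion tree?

For divide and conquer with division factor 3:

Problem sizes at each level:
Level 0: 81
Level 1: 27
Level 2: 9
Level 3: 3
Level 4: 1

The root is level 0 and the size-1 base case is level 4 (the tree spans levels 0 through 4, i.e. 5 levels counting the root), so the depth is the number of divisions: log_3(81) = 4

The recursion tree depth is log_3(81) = 4. At each level, the problem size is divided by 3, so it takes 4 divisions to reduce to a base case of size 1. The algorithm makes 2 recursive calls at each level.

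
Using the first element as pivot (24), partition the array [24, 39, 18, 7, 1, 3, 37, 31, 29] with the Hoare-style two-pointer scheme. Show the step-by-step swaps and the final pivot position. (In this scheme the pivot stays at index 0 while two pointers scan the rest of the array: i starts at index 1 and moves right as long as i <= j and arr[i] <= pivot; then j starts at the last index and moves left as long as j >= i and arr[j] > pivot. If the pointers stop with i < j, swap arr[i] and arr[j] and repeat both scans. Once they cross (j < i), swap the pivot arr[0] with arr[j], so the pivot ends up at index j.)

Hoare-style two-pointer partition with pivot = 24:

Initial array: [24, 39, 18, 7, 1, 3, 37, 31, 29]

Pointers start at i = 1, j = 8.
i stops at index 1 (arr[1]=39 > 24), j stops at index 5 (arr[5]=3 <= 24): swap arr[1] and arr[5], array becomes [24, 3, 18, 7, 1, 39, 37, 31, 29]
i ends at 5, j ends at 4: the pointers have crossed (j < i), so scanning stops.

Swap pivot arr[0] with arr[4] to place pivot at position 4: [1, 3, 18, 7, 24, 39, 37, 31, 29]
Pivot position: 4

After partitioning with pivot 24, the array becomes [1, 3, 18, 7, 24, 39, 37, 31, 29]. The pivot is placed at index 4. All elements to the left of the pivot are <= 24, and all elements to the right are > 24.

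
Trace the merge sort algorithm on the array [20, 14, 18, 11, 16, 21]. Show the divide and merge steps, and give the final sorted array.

Merge sort trace:

Split: [20, 14, 18, 11, 16, 21] -> [20, 14, 18] and [11, 16, 21]
  Split: [20, 14, 18] -> [20] and [14, 18]
    Split: [14, 18] -> [14] and [18]
    Merge: [14] + [18] -> [14, 18]
  Merge: [20] + [14, 18] -> [14, 18, 20]
  Split: [11, 16, 21] -> [11] and [16, 21]
    Split: [16, 21] -> [16] and [21]
    Merge: [16] + [21] -> [16, 21]
  Merge: [11] + [16, 21] -> [11, 16, 21]
Merge: [14, 18, 20] + [11, 16, 21] -> [11, 14, 16, 18, 20, 21]

Final sorted array: [11, 14, 16, 18, 20, 21]

The merge sort proceeds by recursively splitting the array and merging sorted halves.
After all merges, the sorted array is [11, 14, 16, 18, 20, 21].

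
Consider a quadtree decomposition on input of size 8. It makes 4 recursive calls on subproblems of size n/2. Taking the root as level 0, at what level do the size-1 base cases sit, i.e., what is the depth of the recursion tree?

For divide and conquer with division factor 2:

Problem sizes at each level:
Level 0: 8
Level 1: 4
Level 2: 2
Level 3: 1

The root is level 0 and the size-1 base case is level 3 (the tree spans levels 0 through 3, i.e. 4 levels counting the root), so the depth is the number of divisions: log_2(8) = 3

The recursion tree depth is log_2(8) = 3. At each level, the problem size is divided by 2, so it takes 3 divisions to reduce to a base case of size 1. The algorithm makes 4 recursive calls at each level.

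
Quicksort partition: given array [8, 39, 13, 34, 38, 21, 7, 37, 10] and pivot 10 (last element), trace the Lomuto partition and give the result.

Lomuto partition with pivot = 10:

Initial array: [8, 39, 13, 34, 38, 21, 7, 37, 10]

arr[0]=8 <= 10: swap with position 0, array becomes [8, 39, 13, 34, 38, 21, 7, 37, 10]
arr[1]=39 > 10: no swap
arr[2]=13 > 10: no swap
arr[3]=34 > 10: no swap
arr[4]=38 > 10: no swap
arr[5]=21 > 10: no swap
arr[6]=7 <= 10: swap with position 1, array becomes [8, 7, 13, 34, 38, 21, 39, 37, 10]
arr[7]=37 > 10: no swap

Place pivot at position 2: [8, 7, 10, 34, 38, 21, 39, 37, 13]
Pivot position: 2

After partitioning with pivot 10, the array becomes [8, 7, 10, 34, 38, 21, 39, 37, 13]. The pivot is placed at index 2. All elements to the left of the pivot are <= 10, and all elements to the right are > 10.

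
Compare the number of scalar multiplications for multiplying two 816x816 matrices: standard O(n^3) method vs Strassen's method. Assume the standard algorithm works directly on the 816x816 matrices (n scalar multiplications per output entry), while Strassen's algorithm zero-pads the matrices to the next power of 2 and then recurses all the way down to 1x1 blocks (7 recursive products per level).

Matrix multiplication for 816x816 matrices:

Strassen's algorithm requires power-of-2 dimensions. Pad 816x816 to 1024x1024 (next power of 2).

Standard algorithm: 816^3 = 543338496 multiplications
Strassen's algorithm: 7^(log2(1024)) = 7^10 = 282475249 multiplications
Savings: 543338496 - 282475249 = 260863247 multiplications

Standard: 543338496 multiplications (816^3). Strassen: 282475249 multiplications (7^10, after padding to 1024x1024). Strassen reduces 8 recursive multiplications to 7 at each level.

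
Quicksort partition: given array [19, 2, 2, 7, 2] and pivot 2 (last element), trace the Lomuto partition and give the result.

Lomuto partition with pivot = 2:

Initial array: [19, 2, 2, 7, 2]

arr[0]=19 > 2: no swap
arr[1]=2 <= 2: swap with position 0, array becomes [2, 19, 2, 7, 2]
arr[2]=2 <= 2: swap with position 1, array becomes [2, 2, 19, 7, 2]
arr[3]=7 > 2: no swap

Place pivot at position 2: [2, 2, 2, 7, 19]
Pivot position: 2

After partitioning with pivot 2, the array becomes [2, 2, 2, 7, 19]. The pivot is placed at index 2. All elements to the left of the pivot are <= 2, and all elements to the right are > 2.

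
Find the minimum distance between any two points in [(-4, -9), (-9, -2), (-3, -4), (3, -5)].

Computing all pairwise distances among 4 points:

d((-4, -9), (-9, -2)) = 8.6023
d((-4, -9), (-3, -4)) = 5.099 <-- minimum
d((-4, -9), (3, -5)) = 8.0623
d((-9, -2), (-3, -4)) = 6.3246
d((-9, -2), (3, -5)) = 12.3693
d((-3, -4), (3, -5)) = 6.0828

Closest pair: (-4, -9) and (-3, -4) with distance 5.099

The closest pair is (-4, -9) and (-3, -4) with Euclidean distance 5.099. For 4 points, brute-force pairwise comparison is shown above. For large n, the divide-and-conquer algorithm (sort by x, recurse on halves, check the dividing strip) achieves O(n log n).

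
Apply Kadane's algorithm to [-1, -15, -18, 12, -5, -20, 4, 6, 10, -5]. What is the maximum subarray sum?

Using Kadane's algorithm on [-1, -15, -18, 12, -5, -20, 4, 6, 10, -5]:

Scanning through the array:
Position 1 (value -15): max_ending_here = -15, max_so_far = -1
Position 2 (value -18): max_ending_here = -18, max_so_far = -1
Position 3 (value 12): max_ending_here = 12, max_so_far = 12
Position 4 (value -5): max_ending_here = 7, max_so_far = 12
Position 5 (value -20): max_ending_here = -13, max_so_far = 12
Position 6 (value 4): max_ending_here = 4, max_so_far = 12
Position 7 (value 6): max_ending_here = 10, max_so_far = 12
Position 8 (value 10): max_ending_here = 20, max_so_far = 20
Position 9 (value -5): max_ending_here = 15, max_so_far = 20

Maximum subarray: [4, 6, 10]
Maximum sum: 20

The maximum subarray is [4, 6, 10] with sum 20. This subarray runs from index 6 to index 8.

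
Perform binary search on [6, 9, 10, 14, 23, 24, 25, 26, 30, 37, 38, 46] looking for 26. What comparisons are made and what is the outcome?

Binary search for 26 in [6, 9, 10, 14, 23, 24, 25, 26, 30, 37, 38, 46]:

lo=0, hi=11, mid=5, arr[mid]=24 -> 24 < 26, search right half
lo=6, hi=11, mid=8, arr[mid]=30 -> 30 > 26, search left half
lo=6, hi=7, mid=6, arr[mid]=25 -> 25 < 26, search right half
lo=7, hi=7, mid=7, arr[mid]=26 -> Found target at index 7!

Binary search finds 26 at index 7 after 4 comparisons. The search repeatedly halves the search space by comparing with the middle element.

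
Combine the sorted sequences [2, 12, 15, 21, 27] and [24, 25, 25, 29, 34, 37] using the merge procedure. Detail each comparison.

Merging process:

Compare 2 vs 24: take 2 from left. Merged: [2]
Compare 12 vs 24: take 12 from left. Merged: [2, 12]
Compare 15 vs 24: take 15 from left. Merged: [2, 12, 15]
Compare 21 vs 24: take 21 from left. Merged: [2, 12, 15, 21]
Compare 27 vs 24: take 24 from right. Merged: [2, 12, 15, 21, 24]
Compare 27 vs 25: take 25 from right. Merged: [2, 12, 15, 21, 24, 25]
Compare 27 vs 25: take 25 from right. Merged: [2, 12, 15, 21, 24, 25, 25]
Compare 27 vs 29: take 27 from left. Merged: [2, 12, 15, 21, 24, 25, 25, 27]
Append remaining from right: [29, 34, 37]. Merged: [2, 12, 15, 21, 24, 25, 25, 27, 29, 34, 37]

Final merged array: [2, 12, 15, 21, 24, 25, 25, 27, 29, 34, 37]
Total comparisons: 8

The merged array is [2, 12, 15, 21, 24, 25, 25, 27, 29, 34, 37], requiring 8 comparisons. The merge step runs in O(n) time where n is the total number of elements.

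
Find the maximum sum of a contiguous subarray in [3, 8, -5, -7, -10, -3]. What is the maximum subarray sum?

Using Kadane's algorithm on [3, 8, -5, -7, -10, -3]:

Scanning through the array:
Position 1 (value 8): max_ending_here = 11, max_so_far = 11
Position 2 (value -5): max_ending_here = 6, max_so_far = 11
Position 3 (value -7): max_ending_here = -1, max_so_far = 11
Position 4 (value -10): max_ending_here = -10, max_so_far = 11
Position 5 (value -3): max_ending_here = -3, max_so_far = 11

Maximum subarray: [3, 8]
Maximum sum: 11

The maximum subarray is [3, 8] with sum 11. This subarray runs from index 0 to index 1.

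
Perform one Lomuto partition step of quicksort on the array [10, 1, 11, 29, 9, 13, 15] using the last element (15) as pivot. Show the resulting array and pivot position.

Lomuto partition with pivot = 15:

Initial array: [10, 1, 11, 29, 9, 13, 15]

arr[0]=10 <= 15: swap with position 0, array becomes [10, 1, 11, 29, 9, 13, 15]
arr[1]=1 <= 15: swap with position 1, array becomes [10, 1, 11, 29, 9, 13, 15]
arr[2]=11 <= 15: swap with position 2, array becomes [10, 1, 11, 29, 9, 13, 15]
arr[3]=29 > 15: no swap
arr[4]=9 <= 15: swap with position 3, array becomes [10, 1, 11, 9, 29, 13, 15]
arr[5]=13 <= 15: swap with position 4, array becomes [10, 1, 11, 9, 13, 29, 15]

Place pivot at position 5: [10, 1, 11, 9, 13, 15, 29]
Pivot position: 5

After partitioning with pivot 15, the array becomes [10, 1, 11, 9, 13, 15, 29]. The pivot is placed at index 5. All elements to the left of the pivot are <= 15, and all elements to the right are > 15.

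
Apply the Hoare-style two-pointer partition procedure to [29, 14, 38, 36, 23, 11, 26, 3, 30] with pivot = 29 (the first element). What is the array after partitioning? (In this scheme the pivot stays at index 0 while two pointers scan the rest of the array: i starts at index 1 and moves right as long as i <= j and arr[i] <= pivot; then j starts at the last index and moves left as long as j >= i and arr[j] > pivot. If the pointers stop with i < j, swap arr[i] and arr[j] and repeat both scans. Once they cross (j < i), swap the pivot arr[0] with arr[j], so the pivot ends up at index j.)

Hoare-style two-pointer partition with pivot = 29:

Initial array: [29, 14, 38, 36, 23, 11, 26, 3, 30]

Pointers start at i = 1, j = 8.
i stops at index 2 (arr[2]=38 > 29), j stops at index 7 (arr[7]=3 <= 29): swap arr[2] and arr[7], array becomes [29, 14, 3, 36, 23, 11, 26, 38, 30]
i stops at index 3 (arr[3]=36 > 29), j stops at index 6 (arr[6]=26 <= 29): swap arr[3] and arr[6], array becomes [29, 14, 3, 26, 23, 11, 36, 38, 30]
i ends at 6, j ends at 5: the pointers have crossed (j < i), so scanning stops.

Swap pivot arr[0] with arr[5] to place pivot at position 5: [11, 14, 3, 26, 23, 29, 36, 38, 30]
Pivot position: 5

After partitioning with pivot 29, the array becomes [11, 14, 3, 26, 23, 29, 36, 38, 30]. The pivot is placed at index 5. All elements to the left of the pivot are <= 29, and all elements to the right are > 29.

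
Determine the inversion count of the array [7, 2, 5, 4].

Finding inversions in [7, 2, 5, 4]:

(0, 1): arr[0]=7 > arr[1]=2
(0, 2): arr[0]=7 > arr[2]=5
(0, 3): arr[0]=7 > arr[3]=4
(2, 3): arr[2]=5 > arr[3]=4

Total inversions: 4

The array has 4 inversion(s): (0,1), (0,2), (0,3), (2,3). Each pair (i,j) satisfies i < j and arr[i] > arr[j].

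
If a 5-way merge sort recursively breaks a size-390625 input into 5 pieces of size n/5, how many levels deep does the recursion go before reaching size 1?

For divide and conquer with division factor 5:

Problem sizes at each level:
Level 0: 390625
Level 1: 78125
Level 2: 15625
Level 3: 3125
Level 4: 625
Level 5: 125
Level 6: 25
Level 7: 5
Level 8: 1

The root is level 0 and the size-1 base case is level 8 (the tree spans levels 0 through 8, i.e. 9 levels counting the root), so the depth is the number of divisions: log_5(390625) = 8

The recursion tree depth is log_5(390625) = 8. At each level, the problem size is divided by 5, so it takes 8 divisions to reduce to a base case of size 1. The algorithm makes 5 recursive calls at each level.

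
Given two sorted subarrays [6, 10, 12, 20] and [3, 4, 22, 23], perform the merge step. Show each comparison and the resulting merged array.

Merging process:

Compare 6 vs 3: take 3 from right. Merged: [3]
Compare 6 vs 4: take 4 from right. Merged: [3, 4]
Compare 6 vs 22: take 6 from left. Merged: [3, 4, 6]
Compare 10 vs 22: take 10 from left. Merged: [3, 4, 6, 10]
Compare 12 vs 22: take 12 from left. Merged: [3, 4, 6, 10, 12]
Compare 20 vs 22: take 20 from left. Merged: [3, 4, 6, 10, 12, 20]
Append remaining from right: [22, 23]. Merged: [3, 4, 6, 10, 12, 20, 22, 23]

Final merged array: [3, 4, 6, 10, 12, 20, 22, 23]
Total comparisons: 6

The merged array is [3, 4, 6, 10, 12, 20, 22, 23], requiring 6 comparisons. The merge step runs in O(n) time where n is the total number of elements.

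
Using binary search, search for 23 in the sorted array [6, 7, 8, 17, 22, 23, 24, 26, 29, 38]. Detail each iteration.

Binary search for 23 in [6, 7, 8, 17, 22, 23, 24, 26, 29, 38]:

lo=0, hi=9, mid=4, arr[mid]=22 -> 22 < 23, search right half
lo=5, hi=9, mid=7, arr[mid]=26 -> 26 > 23, search left half
lo=5, hi=6, mid=5, arr[mid]=23 -> Found target at index 5!

Binary search finds 23 at index 5 after 3 comparisons. The search repeatedly halves the search space by comparing with the middle element.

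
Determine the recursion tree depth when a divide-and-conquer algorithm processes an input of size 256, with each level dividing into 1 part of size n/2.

For divide and conquer with division factor 2:

Problem sizes at each level:
Level 0: 256
Level 1: 128
Level 2: 64
Level 3: 32
Level 4: 16
Level 5: 8
Level 6: 4
Level 7: 2
Level 8: 1

The root is level 0 and the size-1 base case is level 8 (the tree spans levels 0 through 8, i.e. 9 levels counting the root), so the depth is the number of divisions: log_2(256) = 8

The recursion tree depth is log_2(256) = 8. At each level, the problem size is divided by 2, so it takes 8 divisions to reduce to a base case of size 1. The algorithm makes 1 recursive call at each level.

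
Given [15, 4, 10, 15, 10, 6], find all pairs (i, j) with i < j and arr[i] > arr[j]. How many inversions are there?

Finding inversions in [15, 4, 10, 15, 10, 6]:

(0, 1): arr[0]=15 > arr[1]=4
(0, 2): arr[0]=15 > arr[2]=10
(0, 4): arr[0]=15 > arr[4]=10
(0, 5): arr[0]=15 > arr[5]=6
(2, 5): arr[2]=10 > arr[5]=6
(3, 4): arr[3]=15 > arr[4]=10
(3, 5): arr[3]=15 > arr[5]=6
(4, 5): arr[4]=10 > arr[5]=6

Total inversions: 8

The array has 8 inversion(s): (0,1), (0,2), (0,4), (0,5), (2,5), (3,4), (3,5), (4,5). Each pair (i,j) satisfies i < j and arr[i] > arr[j].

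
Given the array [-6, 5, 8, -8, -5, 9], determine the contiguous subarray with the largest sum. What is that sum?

Using Kadane's algorithm on [-6, 5, 8, -8, -5, 9]:

Scanning through the array:
Position 1 (value 5): max_ending_here = 5, max_so_far = 5
Position 2 (value 8): max_ending_here = 13, max_so_far = 13
Position 3 (value -8): max_ending_here = 5, max_so_far = 13
Position 4 (value -5): max_ending_here = 0, max_so_far = 13
Position 5 (value 9): max_ending_here = 9, max_so_far = 13

Maximum subarray: [5, 8]
Maximum sum: 13

The maximum subarray is [5, 8] with sum 13. This subarray runs from index 1 to index 2.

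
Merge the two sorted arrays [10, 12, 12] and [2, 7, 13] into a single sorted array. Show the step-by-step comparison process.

Merging process:

Compare 10 vs 2: take 2 from right. Merged: [2]
Compare 10 vs 7: take 7 from right. Merged: [2, 7]
Compare 10 vs 13: take 10 from left. Merged: [2, 7, 10]
Compare 12 vs 13: take 12 from left. Merged: [2, 7, 10, 12]
Compare 12 vs 13: take 12 from left. Merged: [2, 7, 10, 12, 12]
Append remaining from right: [13]. Merged: [2, 7, 10, 12, 12, 13]

Final merged array: [2, 7, 10, 12, 12, 13]
Total comparisons: 5

The merged array is [2, 7, 10, 12, 12, 13], requiring 5 comparisons. The merge step runs in O(n) time where n is the total number of elements.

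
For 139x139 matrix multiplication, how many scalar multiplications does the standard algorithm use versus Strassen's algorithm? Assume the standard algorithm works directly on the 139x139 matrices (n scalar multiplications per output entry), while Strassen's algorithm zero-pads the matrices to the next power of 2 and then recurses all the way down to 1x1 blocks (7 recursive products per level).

Matrix multiplication for 139x139 matrices:

Strassen's algorithm requires power-of-2 dimensions. Pad 139x139 to 256x256 (next power of 2).

Standard algorithm: 139^3 = 2685619 multiplications
Strassen's algorithm: 7^(log2(256)) = 7^8 = 5764801 multiplications
Difference: 2685619 - 5764801 = -3079182 (Strassen uses MORE here due to padding overhead — for small or just-over-power-of-2 n, padding can outweigh the per-level savings)

Standard: 2685619 multiplications (139^3). Strassen: 5764801 multiplications (7^8, after padding to 256x256). Strassen reduces 8 recursive multiplications to 7 at each level.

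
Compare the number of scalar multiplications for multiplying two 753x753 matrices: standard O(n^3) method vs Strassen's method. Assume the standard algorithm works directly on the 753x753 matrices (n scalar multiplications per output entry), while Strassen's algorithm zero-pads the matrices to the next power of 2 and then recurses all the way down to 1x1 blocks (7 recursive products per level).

Matrix multiplication for 753x753 matrices:

Strassen's algorithm requires power-of-2 dimensions. Pad 753x753 to 1024x1024 (next power of 2).

Standard algorithm: 753^3 = 426957777 multiplications
Strassen's algorithm: 7^(log2(1024)) = 7^10 = 282475249 multiplications
Savings: 426957777 - 282475249 = 144482528 multiplications

Standard: 426957777 multiplications (753^3). Strassen: 282475249 multiplications (7^10, after padding to 1024x1024). Strassen reduces 8 recursive multiplications to 7 at each level.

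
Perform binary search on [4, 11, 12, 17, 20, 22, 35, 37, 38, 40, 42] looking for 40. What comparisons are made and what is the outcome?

Binary search for 40 in [4, 11, 12, 17, 20, 22, 35, 37, 38, 40, 42]:

lo=0, hi=10, mid=5, arr[mid]=22 -> 22 < 40, search right half
lo=6, hi=10, mid=8, arr[mid]=38 -> 38 < 40, search right half
lo=9, hi=10, mid=9, arr[mid]=40 -> Found target at index 9!

Binary search finds 40 at index 9 after 3 comparisons. The search repeatedly halves the search space by comparing with the middle element.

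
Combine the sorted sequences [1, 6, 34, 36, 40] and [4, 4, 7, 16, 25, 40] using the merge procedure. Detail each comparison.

Merging process:

Compare 1 vs 4: take 1 from left. Merged: [1]
Compare 6 vs 4: take 4 from right. Merged: [1, 4]
Compare 6 vs 4: take 4 from right. Merged: [1, 4, 4]
Compare 6 vs 7: take 6 from left. Merged: [1, 4, 4, 6]
Compare 34 vs 7: take 7 from right. Merged: [1, 4, 4, 6, 7]
Compare 34 vs 16: take 16 from right. Merged: [1, 4, 4, 6, 7, 16]
Compare 34 vs 25: take 25 from right. Merged: [1, 4, 4, 6, 7, 16, 25]
Compare 34 vs 40: take 34 from left. Merged: [1, 4, 4, 6, 7, 16, 25, 34]
Compare 36 vs 40: take 36 from left. Merged: [1, 4, 4, 6, 7, 16, 25, 34, 36]
Compare 40 vs 40: take 40 from left. Merged: [1, 4, 4, 6, 7, 16, 25, 34, 36, 40]
Append remaining from right: [40]. Merged: [1, 4, 4, 6, 7, 16, 25, 34, 36, 40, 40]

Final merged array: [1, 4, 4, 6, 7, 16, 25, 34, 36, 40, 40]
Total comparisons: 10

The merged array is [1, 4, 4, 6, 7, 16, 25, 34, 36, 40, 40], requiring 10 comparisons. The merge step runs in O(n) time where n is the total number of elements.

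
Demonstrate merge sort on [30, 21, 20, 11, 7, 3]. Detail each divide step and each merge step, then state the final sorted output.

Merge sort trace:

Split: [30, 21, 20, 11, 7, 3] -> [30, 21, 20] and [11, 7, 3]
  Split: [30, 21, 20] -> [30] and [21, 20]
    Split: [21, 20] -> [21] and [20]
    Merge: [21] + [20] -> [20, 21]
  Merge: [30] + [20, 21] -> [20, 21, 30]
  Split: [11, 7, 3] -> [11] and [7, 3]
    Split: [7, 3] -> [7] and [3]
    Merge: [7] + [3] -> [3, 7]
  Merge: [11] + [3, 7] -> [3, 7, 11]
Merge: [20, 21, 30] + [3, 7, 11] -> [3, 7, 11, 20, 21, 30]

Final sorted array: [3, 7, 11, 20, 21, 30]

The merge sort proceeds by recursively splitting the array and merging sorted halves.
After all merges, the sorted array is [3, 7, 11, 20, 21, 30].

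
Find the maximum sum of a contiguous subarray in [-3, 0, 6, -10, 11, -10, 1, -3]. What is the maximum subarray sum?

Using Kadane's algorithm on [-3, 0, 6, -10, 11, -10, 1, -3]:

Scanning through the array:
Position 1 (value 0): max_ending_here = 0, max_so_far = 0
Position 2 (value 6): max_ending_here = 6, max_so_far = 6
Position 3 (value -10): max_ending_here = -4, max_so_far = 6
Position 4 (value 11): max_ending_here = 11, max_so_far = 11
Position 5 (value -10): max_ending_here = 1, max_so_far = 11
Position 6 (value 1): max_ending_here = 2, max_so_far = 11
Position 7 (value -3): max_ending_here = -1, max_so_far = 11

Maximum subarray: [11]
Maximum sum: 11

The maximum subarray is [11] with sum 11. This subarray runs from index 4 to index 4.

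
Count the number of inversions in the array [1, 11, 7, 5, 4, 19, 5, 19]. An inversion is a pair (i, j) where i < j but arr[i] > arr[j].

Finding inversions in [1, 11, 7, 5, 4, 19, 5, 19]:

(1, 2): arr[1]=11 > arr[2]=7
(1, 3): arr[1]=11 > arr[3]=5
(1, 4): arr[1]=11 > arr[4]=4
(1, 6): arr[1]=11 > arr[6]=5
(2, 3): arr[2]=7 > arr[3]=5
(2, 4): arr[2]=7 > arr[4]=4
(2, 6): arr[2]=7 > arr[6]=5
(3, 4): arr[3]=5 > arr[4]=4
(5, 6): arr[5]=19 > arr[6]=5

Total inversions: 9

The array has 9 inversion(s): (1,2), (1,3), (1,4), (1,6), (2,3), (2,4), (2,6), (3,4), (5,6). Each pair (i,j) satisfies i < j and arr[i] > arr[j].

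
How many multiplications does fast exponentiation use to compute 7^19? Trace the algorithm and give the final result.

Computing 7^19 by squaring (build up from 7^1; each line after the first costs one multiplication):

7^1 = 7
7^2 = (7^1)^2 = 7^2 = 49
7^4 = (7^2)^2 = 49^2 = 2401
7^8 = (7^4)^2 = 2401^2 = 5764801
7^9 = 7 * 7^8 = 7 * 5764801 = 40353607
7^18 = (7^9)^2 = 40353607^2 = 1628413597910449
7^19 = 7 * 7^18 = 7 * 1628413597910449 = 11398895185373143

Result: 11398895185373143
Multiplications needed: 6 (6 lines after 7^1)

7^19 = 11398895185373143. Using exponentiation by squaring, this requires 6 multiplications. The key idea: if the exponent is even, square the half-power; if odd, multiply by the base once.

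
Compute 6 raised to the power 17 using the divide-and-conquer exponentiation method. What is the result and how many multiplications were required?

Computing 6^17 by squaring (build up from 6^1; each line after the first costs one multiplication):

6^1 = 6
6^2 = (6^1)^2 = 6^2 = 36
6^4 = (6^2)^2 = 36^2 = 1296
6^8 = (6^4)^2 = 1296^2 = 1679616
6^16 = (6^8)^2 = 1679616^2 = 2821109907456
6^17 = 6 * 6^16 = 6 * 2821109907456 = 16926659444736

Result: 16926659444736
Multiplications needed: 5 (5 lines after 6^1)

6^17 = 16926659444736. Using exponentiation by squaring, this requires 5 multiplications. The key idea: if the exponent is even, square the half-power; if odd, multiply by the base once.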